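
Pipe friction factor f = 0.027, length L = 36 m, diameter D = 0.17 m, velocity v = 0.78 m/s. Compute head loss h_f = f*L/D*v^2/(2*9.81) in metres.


v^2 = 0.78^2 = 0.6084 m^2/s^2
L/D = 36/0.17 = 211.76471
h_f = f*(L/D)*v^2/(2g) = 0.027 * 211.76471 * 0.6084 / 19.62 = 0.1773 m

0.1773 m


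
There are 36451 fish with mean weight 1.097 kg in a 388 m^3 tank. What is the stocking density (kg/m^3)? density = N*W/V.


Total biomass = 36451 fish * 1.097 kg = 39986.747 kg
Density = total biomass / volume = 39986.747 / 388 = 103.059 kg/m^3

103.059 kg/m^3


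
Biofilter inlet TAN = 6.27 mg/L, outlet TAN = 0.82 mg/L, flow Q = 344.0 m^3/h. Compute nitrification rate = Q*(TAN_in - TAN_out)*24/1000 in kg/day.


Concentration drop: TAN_in - TAN_out = 6.27 - 0.82 = 5.45 mg/L
Hourly TAN removed = Q * dTAN = 344.0 m^3/h * 5.45 mg/L = 1874.8 g/h  (m^3/h * mg/L = g/h)
Daily TAN removed = 1874.8 * 24 = 44995.2 g/day
Convert to kg/day: 44995.2 / 1000 = 44.9952 kg/day

44.9952 kg/day


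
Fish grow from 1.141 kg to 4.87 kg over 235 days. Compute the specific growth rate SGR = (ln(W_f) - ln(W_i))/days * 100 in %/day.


ln(W_f) = ln(4.87) = 1.5830939
ln(W_i) = ln(1.141) = 0.13190507
ln(W_f) - ln(W_i) = 1.5830939 - 0.13190507 = 1.4511888
SGR = 1.4511888 / 235 * 100 = 0.617527 %/day

0.617527 %/day


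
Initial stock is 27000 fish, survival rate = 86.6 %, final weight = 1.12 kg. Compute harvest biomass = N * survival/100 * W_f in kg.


Survivors = 27000 * 86.6/100 = 23382 fish
Harvest biomass = survivors * W_f = 23382 * 1.12 = 26187.84 kg

26187.84 kg


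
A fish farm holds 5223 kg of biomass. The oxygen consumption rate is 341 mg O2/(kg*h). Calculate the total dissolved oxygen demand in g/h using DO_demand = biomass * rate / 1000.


Total O2 consumption (mg/h) = 5223 kg * 341 mg/(kg*h) = 1781043 mg/h
Convert to g/h: 1781043 / 1000 = 1781.043 g/h

1781.043 g/h


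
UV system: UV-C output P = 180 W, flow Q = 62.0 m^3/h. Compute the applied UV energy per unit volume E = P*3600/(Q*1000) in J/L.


Energy delivered per hour = 180 W * 3600 s = 648000 J/h
Volume treated per hour = 62.0 m^3/h * 1000 = 62000 L/h
dose = 648000 / 62000 = 10.4516 J/L

10.4516 J/L


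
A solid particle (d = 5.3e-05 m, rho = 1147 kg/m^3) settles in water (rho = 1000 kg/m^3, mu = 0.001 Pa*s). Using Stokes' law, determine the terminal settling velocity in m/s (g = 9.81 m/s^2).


Density difference: rho_p - rho_f = 1147 - 1000 = 147 kg/m^3
d^2 = (5.3e-05)^2 = 2.809e-09 m^2
Numerator = (rho_p - rho_f) * g * d^2 = 147 * 9.81 * 2.809e-09 = 4.0507746e-06
Denominator = 18 * mu = 18 * 0.001 = 0.018
v_s = 4.0507746e-06 / 0.018 = 2.25043e-04 m/s
Check: Re = rho_f * v_s * d / mu = 1000 * 2.25043e-04 * 5.3e-05 / 0.001 = 0.0119 < 1, so Stokes' law applies.

2.25043e-04 m/s


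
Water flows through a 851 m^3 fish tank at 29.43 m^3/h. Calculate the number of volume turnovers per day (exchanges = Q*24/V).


Daily flow volume = 29.43 m^3/h * 24 h = 706.32 m^3/day
Exchanges = daily flow / tank volume = 706.32 / 851 = 0.829988 exchanges/day

0.829988 exchanges/day


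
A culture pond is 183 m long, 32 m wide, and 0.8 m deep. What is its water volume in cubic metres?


Base area = L * W = 183 * 32 = 5856 m^2
Volume = area * depth = 5856 * 0.8 = 4684.8 m^3

4684.8 m^3


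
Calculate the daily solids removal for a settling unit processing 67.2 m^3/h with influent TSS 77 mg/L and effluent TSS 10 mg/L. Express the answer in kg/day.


Concentration drop: TSS_in - TSS_out = 77 - 10 = 67 mg/L
Hourly solids removed = Q * dTSS = 67.2 m^3/h * 67 mg/L = 4502.4 g/h  (m^3/h * mg/L = g/h)
Daily solids removed = 4502.4 * 24 = 108057.6 g/day
Convert g to kg: 108057.6 / 1000 = 108.0576 kg/day

108.0576 kg/day


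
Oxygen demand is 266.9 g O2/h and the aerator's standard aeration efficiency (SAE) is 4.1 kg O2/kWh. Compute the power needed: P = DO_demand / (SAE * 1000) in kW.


SAE in g O2/kWh = 4.1 * 1000 = 4100 g/kWh
P = DO_demand / SAE_g = 266.9 / 4100 = 0.0650976 kW

0.0650976 kW


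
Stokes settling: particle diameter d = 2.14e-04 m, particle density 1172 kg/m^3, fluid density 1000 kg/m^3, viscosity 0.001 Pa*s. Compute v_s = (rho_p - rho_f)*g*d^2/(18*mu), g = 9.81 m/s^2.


Density difference: rho_p - rho_f = 1172 - 1000 = 172 kg/m^3
d^2 = (2.14e-04)^2 = 4.5796e-08 m^2
Numerator = (rho_p - rho_f) * g * d^2 = 172 * 9.81 * 4.5796e-08 = 7.7272507e-05
Denominator = 18 * mu = 18 * 0.001 = 0.018
v_s = 7.7272507e-05 / 0.018 = 0.00429292 m/s
Check: Re = rho_f * v_s * d / mu = 1000 * 0.00429292 * 2.14e-04 / 0.001 = 0.919 < 1, so Stokes' law applies.

0.00429292 m/s


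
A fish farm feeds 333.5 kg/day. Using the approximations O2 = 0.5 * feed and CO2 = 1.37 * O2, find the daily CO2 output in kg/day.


O2 = 333.5 * 0.5 = 166.75
CO2 = 166.75 * 1.37 = 228.4475

228.4475 kg/day


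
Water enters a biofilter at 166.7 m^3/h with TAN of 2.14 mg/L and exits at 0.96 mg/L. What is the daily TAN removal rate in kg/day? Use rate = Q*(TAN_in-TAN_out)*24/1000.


Concentration drop: TAN_in - TAN_out = 2.14 - 0.96 = 1.18 mg/L
Hourly TAN removed = Q * dTAN = 166.7 m^3/h * 1.18 mg/L = 196.706 g/h  (m^3/h * mg/L = g/h)
Daily TAN removed = 196.706 * 24 = 4720.944 g/day
Convert to kg/day: 4720.944 / 1000 = 4.720944 kg/day

4.720944 kg/day


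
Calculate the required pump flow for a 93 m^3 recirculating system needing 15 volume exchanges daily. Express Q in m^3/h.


Daily recirculation volume = 93 m^3 * 15 = 1395 m^3/day
Flow rate Q = daily volume / 24 h = 1395 / 24 = 58.125 m^3/h

58.125 m^3/h


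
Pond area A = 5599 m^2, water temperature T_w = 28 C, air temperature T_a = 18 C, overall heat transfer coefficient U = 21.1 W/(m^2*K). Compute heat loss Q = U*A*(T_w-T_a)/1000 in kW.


Temperature difference dT = 28 - 18 = 10 K
Heat loss (W) = U * A * dT = 21.1 * 5599 * 10 = 1181389 W
Convert to kW: 1181389 / 1000 = 1181.389 kW

1181.389 kW


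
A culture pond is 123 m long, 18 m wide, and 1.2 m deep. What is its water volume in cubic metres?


Base area = L * W = 123 * 18 = 2214 m^2
Volume = area * depth = 2214 * 1.2 = 2656.8 m^3

2656.8 m^3


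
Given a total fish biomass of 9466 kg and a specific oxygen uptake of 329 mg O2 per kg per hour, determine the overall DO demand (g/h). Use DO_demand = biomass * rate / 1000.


Total O2 consumption (mg/h) = 9466 kg * 329 mg/(kg*h) = 3114314 mg/h
Convert to g/h: 3114314 / 1000 = 3114.314 g/h

3114.314 g/h


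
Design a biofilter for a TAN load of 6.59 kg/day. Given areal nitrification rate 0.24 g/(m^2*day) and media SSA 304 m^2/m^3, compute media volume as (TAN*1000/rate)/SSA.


A = 6.59*1000 / 0.24 = 27458.333 m^2
V = 27458.333 / 304 = 90.3235

90.3235 m^3


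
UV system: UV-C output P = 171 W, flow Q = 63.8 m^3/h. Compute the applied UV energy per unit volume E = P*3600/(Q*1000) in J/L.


Energy delivered per hour = 171 W * 3600 s = 615600 J/h
Volume treated per hour = 63.8 m^3/h * 1000 = 63800 L/h
dose = 615600 / 63800 = 9.6489 J/L

9.6489 J/L


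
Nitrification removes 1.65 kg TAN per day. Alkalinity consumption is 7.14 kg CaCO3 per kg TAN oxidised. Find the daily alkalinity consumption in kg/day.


Alkalinity factor: 7.14 kg CaCO3 consumed per kg TAN nitrified
alk = 1.65 kg TAN * 7.14 = 11.781 kg CaCO3/day

11.781 kg CaCO3/day


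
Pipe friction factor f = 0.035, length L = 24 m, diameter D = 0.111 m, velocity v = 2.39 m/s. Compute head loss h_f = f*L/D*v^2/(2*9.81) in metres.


v^2 = 2.39^2 = 5.7121 m^2/s^2
L/D = 24/0.111 = 216.21622
h_f = f*(L/D)*v^2/(2g) = 0.035 * 216.21622 * 5.7121 / 19.62 = 2.2032 m

2.2032 m


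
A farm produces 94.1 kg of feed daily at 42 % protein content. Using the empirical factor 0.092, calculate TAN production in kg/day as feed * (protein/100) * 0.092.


Protein in feed = 94.1 * 42/100 = 39.522 kg/day
TAN = protein * 0.092 = 39.522 * 0.092 = 3.636024 kg/day

3.636024 kg/day


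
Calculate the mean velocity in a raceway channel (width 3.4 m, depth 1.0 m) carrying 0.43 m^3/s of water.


Cross-sectional area = W * d = 3.4 * 1.0 = 3.4 m^2
Velocity = Q / A = 0.43 / 3.4 = 0.126471 m/s

0.126471 m/s


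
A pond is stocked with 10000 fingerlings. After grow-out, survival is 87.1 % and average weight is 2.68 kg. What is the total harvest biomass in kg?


Survivors = 10000 * 87.1/100 = 8710 fish
Harvest biomass = survivors * W_f = 8710 * 2.68 = 23342.8 kg

23342.8 kg


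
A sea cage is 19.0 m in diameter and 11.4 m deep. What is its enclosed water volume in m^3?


r = d/2 = 19.0/2 = 9.5 m
Base area = pi*r^2 = pi*9.5^2 = 283.52874 m^2
Volume = 283.52874 * 11.4 = 3232.23 m^3

3232.23 m^3


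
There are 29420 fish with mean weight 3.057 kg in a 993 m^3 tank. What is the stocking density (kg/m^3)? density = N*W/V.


Total biomass = 29420 fish * 3.057 kg = 89936.94 kg
Density = total biomass / volume = 89936.94 / 993 = 90.5709 kg/m^3

90.5709 kg/m^3


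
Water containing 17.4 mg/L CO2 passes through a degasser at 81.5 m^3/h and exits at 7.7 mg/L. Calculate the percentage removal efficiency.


CO2_out / CO2_in = 7.7 / 17.4 = 0.44252874
Fraction remaining = 0.44252874
efficiency = (1 - 0.44252874) * 100 = 55.7471 %

55.7471 %


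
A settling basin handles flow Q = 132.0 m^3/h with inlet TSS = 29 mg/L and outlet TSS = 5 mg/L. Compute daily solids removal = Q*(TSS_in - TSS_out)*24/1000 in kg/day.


Concentration drop: TSS_in - TSS_out = 29 - 5 = 24 mg/L
Hourly solids removed = Q * dTSS = 132.0 m^3/h * 24 mg/L = 3168 g/h  (m^3/h * mg/L = g/h)
Daily solids removed = 3168 * 24 = 76032 g/day
Convert g to kg: 76032 / 1000 = 76.032 kg/day

76.032 kg/day


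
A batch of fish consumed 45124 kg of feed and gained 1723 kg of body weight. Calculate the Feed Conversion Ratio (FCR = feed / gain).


FCR = feed consumed / weight gained
FCR = 45124 kg / 1723 kg = 26.1892

26.1892


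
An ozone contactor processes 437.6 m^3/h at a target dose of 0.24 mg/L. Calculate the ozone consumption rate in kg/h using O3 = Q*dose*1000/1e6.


O3 demand (mg/h) = Q * dose * 1000 = 437.6 * 0.24 * 1000 = 105024 mg/h
Convert mg to kg: 105024 / 1e6 = 0.105024 kg/h

0.105024 kg/h


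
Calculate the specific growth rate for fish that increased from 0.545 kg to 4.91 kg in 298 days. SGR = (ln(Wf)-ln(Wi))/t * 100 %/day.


ln(W_f) = ln(4.91) = 1.5912739
ln(W_i) = ln(0.545) = -0.60696948
ln(W_f) - ln(W_i) = 1.5912739 - -0.60696948 = 2.1982434
SGR = 2.1982434 / 298 * 100 = 0.737666 %/day

0.737666 %/day


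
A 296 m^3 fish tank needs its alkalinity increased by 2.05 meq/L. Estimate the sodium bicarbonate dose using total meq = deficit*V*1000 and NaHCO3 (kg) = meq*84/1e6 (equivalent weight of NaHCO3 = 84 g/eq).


Tank volume in L = 296 m^3 * 1000 = 296000 L
Total meq required = 2.05 meq/L * 296000 L = 606800 meq
NaHCO3 mass = 606800 meq * 84 mg/meq / 1e6 = 50.9712 kg

50.9712 kg


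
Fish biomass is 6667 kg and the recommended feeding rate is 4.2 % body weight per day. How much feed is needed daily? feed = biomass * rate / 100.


Feeding rate fraction = 4.2% / 100 = 0.042
Daily feed = 6667 kg * 0.042 = 280.014 kg/day

280.014 kg/day


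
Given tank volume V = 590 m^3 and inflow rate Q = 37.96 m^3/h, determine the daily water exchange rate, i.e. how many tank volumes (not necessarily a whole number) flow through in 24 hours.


Daily flow volume = 37.96 m^3/h * 24 h = 911.04 m^3/day
Exchanges = daily flow / tank volume = 911.04 / 590 = 1.54414 exchanges/day

1.54414 exchanges/day


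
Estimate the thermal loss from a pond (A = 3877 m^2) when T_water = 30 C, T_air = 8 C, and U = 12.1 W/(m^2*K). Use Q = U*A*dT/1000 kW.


Temperature difference dT = 30 - 8 = 22 K
Heat loss (W) = U * A * dT = 12.1 * 3877 * 22 = 1032057.4 W
Convert to kW: 1032057.4 / 1000 = 1032.0574 kW

1032.0574 kW


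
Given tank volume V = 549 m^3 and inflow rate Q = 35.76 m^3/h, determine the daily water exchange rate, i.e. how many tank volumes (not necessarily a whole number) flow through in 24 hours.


Daily flow volume = 35.76 m^3/h * 24 h = 858.24 m^3/day
Exchanges = daily flow / tank volume = 858.24 / 549 = 1.56328 exchanges/day

1.56328 exchanges/day


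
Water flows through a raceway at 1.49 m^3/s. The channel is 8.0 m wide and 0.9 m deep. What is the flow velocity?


Cross-sectional area = W * d = 8.0 * 0.9 = 7.2 m^2
Velocity = Q / A = 1.49 / 7.2 = 0.206944 m/s

0.206944 m/s


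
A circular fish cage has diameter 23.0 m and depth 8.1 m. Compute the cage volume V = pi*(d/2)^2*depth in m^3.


r = d/2 = 23.0/2 = 11.5 m
Base area = pi*r^2 = pi*11.5^2 = 415.47563 m^2
Volume = 415.47563 * 8.1 = 3365.35 m^3

3365.35 m^3


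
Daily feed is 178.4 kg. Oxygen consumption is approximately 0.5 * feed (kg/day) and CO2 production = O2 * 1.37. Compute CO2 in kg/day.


O2 = 178.4 * 0.5 = 89.2
CO2 = 89.2 * 1.37 = 122.204

122.204 kg/day


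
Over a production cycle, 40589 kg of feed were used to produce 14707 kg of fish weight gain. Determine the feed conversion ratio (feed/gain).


FCR = feed consumed / weight gained
FCR = 40589 kg / 14707 kg = 2.75984

2.75984


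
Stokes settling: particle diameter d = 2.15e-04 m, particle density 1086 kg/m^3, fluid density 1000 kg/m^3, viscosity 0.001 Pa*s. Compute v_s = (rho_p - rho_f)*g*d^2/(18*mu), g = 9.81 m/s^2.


Density difference: rho_p - rho_f = 1086 - 1000 = 86 kg/m^3
d^2 = (2.15e-04)^2 = 4.6225e-08 m^2
Numerator = (rho_p - rho_f) * g * d^2 = 86 * 9.81 * 4.6225e-08 = 3.8998184e-05
Denominator = 18 * mu = 18 * 0.001 = 0.018
v_s = 3.8998184e-05 / 0.018 = 0.00216657 m/s
Check: Re = rho_f * v_s * d / mu = 1000 * 0.00216657 * 2.15e-04 / 0.001 = 0.466 < 1, so Stokes' law applies.

0.00216657 m/s


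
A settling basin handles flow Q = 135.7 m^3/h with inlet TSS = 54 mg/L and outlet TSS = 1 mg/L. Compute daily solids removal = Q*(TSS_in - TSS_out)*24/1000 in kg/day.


Concentration drop: TSS_in - TSS_out = 54 - 1 = 53 mg/L
Hourly solids removed = Q * dTSS = 135.7 m^3/h * 53 mg/L = 7192.1 g/h  (m^3/h * mg/L = g/h)
Daily solids removed = 7192.1 * 24 = 172610.4 g/day
Convert g to kg: 172610.4 / 1000 = 172.6104 kg/day

172.6104 kg/day


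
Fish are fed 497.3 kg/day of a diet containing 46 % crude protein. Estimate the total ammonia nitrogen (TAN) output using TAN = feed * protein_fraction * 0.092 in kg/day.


Protein in feed = 497.3 * 46/100 = 228.758 kg/day
TAN = protein * 0.092 = 228.758 * 0.092 = 21.045736 kg/day

21.045736 kg/day


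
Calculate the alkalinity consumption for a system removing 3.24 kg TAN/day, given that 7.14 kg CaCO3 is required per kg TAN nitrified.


Alkalinity factor: 7.14 kg CaCO3 consumed per kg TAN nitrified
alk = 3.24 kg TAN * 7.14 = 23.1336 kg CaCO3/day

23.1336 kg CaCO3/day


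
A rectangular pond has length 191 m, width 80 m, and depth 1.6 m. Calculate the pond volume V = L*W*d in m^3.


Base area = L * W = 191 * 80 = 15280 m^2
Volume = area * depth = 15280 * 1.6 = 24448 m^3

24448 m^3


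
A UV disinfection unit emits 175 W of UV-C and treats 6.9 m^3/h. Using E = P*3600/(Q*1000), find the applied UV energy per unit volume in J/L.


Energy delivered per hour = 175 W * 3600 s = 630000 J/h
Volume treated per hour = 6.9 m^3/h * 1000 = 6900 L/h
dose = 630000 / 6900 = 91.3043 J/L

91.3043 J/L


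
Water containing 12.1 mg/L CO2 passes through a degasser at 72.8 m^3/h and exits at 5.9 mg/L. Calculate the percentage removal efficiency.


CO2_out / CO2_in = 5.9 / 12.1 = 0.48760331
Fraction remaining = 0.48760331
efficiency = (1 - 0.48760331) * 100 = 51.2397 %

51.2397 %


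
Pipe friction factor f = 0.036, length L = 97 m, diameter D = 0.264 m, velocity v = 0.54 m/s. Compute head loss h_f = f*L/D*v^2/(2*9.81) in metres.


v^2 = 0.54^2 = 0.2916 m^2/s^2
L/D = 97/0.264 = 367.42424
h_f = f*(L/D)*v^2/(2g) = 0.036 * 367.42424 * 0.2916 / 19.62 = 0.196589 m

0.196589 m


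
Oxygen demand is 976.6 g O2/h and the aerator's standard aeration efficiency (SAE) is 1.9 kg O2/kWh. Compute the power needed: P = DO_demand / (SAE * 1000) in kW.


SAE in g O2/kWh = 1.9 * 1000 = 1900 g/kWh
P = DO_demand / SAE_g = 976.6 / 1900 = 0.514 kW

0.514 kW


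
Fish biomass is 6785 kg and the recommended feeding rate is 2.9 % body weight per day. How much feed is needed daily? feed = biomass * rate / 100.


Feeding rate fraction = 2.9% / 100 = 0.029
Daily feed = 6785 kg * 0.029 = 196.765 kg/day

196.765 kg/day


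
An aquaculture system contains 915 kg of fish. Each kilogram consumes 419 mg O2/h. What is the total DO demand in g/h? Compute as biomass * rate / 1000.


Total O2 consumption (mg/h) = 915 kg * 419 mg/(kg*h) = 383385 mg/h
Convert to g/h: 383385 / 1000 = 383.385 g/h

383.385 g/h


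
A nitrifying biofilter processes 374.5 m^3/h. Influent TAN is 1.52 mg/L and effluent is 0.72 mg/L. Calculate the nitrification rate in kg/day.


Concentration drop: TAN_in - TAN_out = 1.52 - 0.72 = 0.8 mg/L
Hourly TAN removed = Q * dTAN = 374.5 m^3/h * 0.8 mg/L = 299.6 g/h  (m^3/h * mg/L = g/h)
Daily TAN removed = 299.6 * 24 = 7190.4 g/day
Convert to kg/day: 7190.4 / 1000 = 7.1904 kg/day

7.1904 kg/day


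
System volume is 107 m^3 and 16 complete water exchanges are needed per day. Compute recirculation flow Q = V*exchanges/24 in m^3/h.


Daily recirculation volume = 107 m^3 * 16 = 1712 m^3/day
Flow rate Q = daily volume / 24 h = 1712 / 24 = 71.3333 m^3/h

71.3333 m^3/h


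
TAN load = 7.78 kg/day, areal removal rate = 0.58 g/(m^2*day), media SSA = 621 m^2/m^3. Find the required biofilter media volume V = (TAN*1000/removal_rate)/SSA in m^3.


A = 7.78*1000 / 0.58 = 13413.793 m^2
V = 13413.793 / 621 = 21.6003

21.6003 m^3


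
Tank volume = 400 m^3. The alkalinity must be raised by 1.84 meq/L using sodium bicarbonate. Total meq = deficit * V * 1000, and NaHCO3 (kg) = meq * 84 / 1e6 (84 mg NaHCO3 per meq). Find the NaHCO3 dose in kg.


Tank volume in L = 400 m^3 * 1000 = 400000 L
Total meq required = 1.84 meq/L * 400000 L = 736000 meq
NaHCO3 mass = 736000 meq * 84 mg/meq / 1e6 = 61.824 kg

61.824 kg


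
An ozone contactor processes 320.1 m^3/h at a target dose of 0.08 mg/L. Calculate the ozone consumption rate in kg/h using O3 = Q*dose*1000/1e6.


O3 demand (mg/h) = Q * dose * 1000 = 320.1 * 0.08 * 1000 = 25608 mg/h
Convert mg to kg: 25608 / 1e6 = 0.025608 kg/h

0.025608 kg/h


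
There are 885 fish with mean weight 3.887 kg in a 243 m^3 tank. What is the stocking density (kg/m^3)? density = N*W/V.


Total biomass = 885 fish * 3.887 kg = 3439.995 kg
Density = total biomass / volume = 3439.995 / 243 = 14.1564 kg/m^3

14.1564 kg/m^3


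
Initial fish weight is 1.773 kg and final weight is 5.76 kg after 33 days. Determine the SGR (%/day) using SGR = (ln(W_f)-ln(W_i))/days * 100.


ln(W_f) = ln(5.76) = 1.7509375
ln(W_i) = ln(1.773) = 0.57267303
ln(W_f) - ln(W_i) = 1.7509375 - 0.57267303 = 1.1782645
SGR = 1.1782645 / 33 * 100 = 3.5705 %/day

3.5705 %/day


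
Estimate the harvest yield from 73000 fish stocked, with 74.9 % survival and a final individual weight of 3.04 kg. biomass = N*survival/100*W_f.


Survivors = 73000 * 74.9/100 = 54677 fish
Harvest biomass = survivors * W_f = 54677 * 3.04 = 166218.08 kg

166218.08 kg


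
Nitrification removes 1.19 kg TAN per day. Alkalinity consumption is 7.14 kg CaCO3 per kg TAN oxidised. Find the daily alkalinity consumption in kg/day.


Alkalinity factor: 7.14 kg CaCO3 consumed per kg TAN nitrified
alk = 1.19 kg TAN * 7.14 = 8.4966 kg CaCO3/day

8.4966 kg CaCO3/day


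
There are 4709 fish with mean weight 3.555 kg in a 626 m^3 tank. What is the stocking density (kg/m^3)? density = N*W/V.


Total biomass = 4709 fish * 3.555 kg = 16740.495 kg
Density = total biomass / volume = 16740.495 / 626 = 26.742 kg/m^3

26.742 kg/m^3


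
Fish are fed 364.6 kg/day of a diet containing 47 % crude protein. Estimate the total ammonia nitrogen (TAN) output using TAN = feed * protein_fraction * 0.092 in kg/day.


Protein in feed = 364.6 * 47/100 = 171.362 kg/day
TAN = protein * 0.092 = 171.362 * 0.092 = 15.765304 kg/day

15.765304 kg/day


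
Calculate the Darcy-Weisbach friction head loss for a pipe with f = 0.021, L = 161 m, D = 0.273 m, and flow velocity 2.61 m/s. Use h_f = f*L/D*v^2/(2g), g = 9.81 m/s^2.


v^2 = 2.61^2 = 6.8121 m^2/s^2
L/D = 161/0.273 = 589.74359
h_f = f*(L/D)*v^2/(2g) = 0.021 * 589.74359 * 6.8121 / 19.62 = 4.29996 m

4.29996 m


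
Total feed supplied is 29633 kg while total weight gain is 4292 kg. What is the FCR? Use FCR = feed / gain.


FCR = feed consumed / weight gained
FCR = 29633 kg / 4292 kg = 6.90424

6.90424


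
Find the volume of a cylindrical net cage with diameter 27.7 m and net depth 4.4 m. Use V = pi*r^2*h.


r = d/2 = 27.7/2 = 13.85 m
Base area = pi*r^2 = pi*13.85^2 = 602.62816 m^2
Volume = 602.62816 * 4.4 = 2651.56 m^3

2651.56 m^3


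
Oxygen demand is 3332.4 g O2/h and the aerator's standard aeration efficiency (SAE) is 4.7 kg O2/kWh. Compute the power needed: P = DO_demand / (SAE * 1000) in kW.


SAE in g O2/kWh = 4.7 * 1000 = 4700 g/kWh
P = DO_demand / SAE_g = 3332.4 / 4700 = 0.709021 kW

0.709021 kW


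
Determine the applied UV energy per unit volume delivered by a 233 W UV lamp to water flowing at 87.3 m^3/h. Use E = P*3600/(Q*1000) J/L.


Energy delivered per hour = 233 W * 3600 s = 838800 J/h
Volume treated per hour = 87.3 m^3/h * 1000 = 87300 L/h
dose = 838800 / 87300 = 9.60825 J/L

9.60825 J/L


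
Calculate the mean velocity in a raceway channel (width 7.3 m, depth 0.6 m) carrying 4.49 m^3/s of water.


Cross-sectional area = W * d = 7.3 * 0.6 = 4.38 m^2
Velocity = Q / A = 4.49 / 4.38 = 1.02511 m/s

1.02511 m/s


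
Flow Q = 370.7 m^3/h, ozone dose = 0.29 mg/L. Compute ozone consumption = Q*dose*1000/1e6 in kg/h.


O3 demand (mg/h) = Q * dose * 1000 = 370.7 * 0.29 * 1000 = 107503 mg/h
Convert mg to kg: 107503 / 1e6 = 0.107503 kg/h

0.107503 kg/h


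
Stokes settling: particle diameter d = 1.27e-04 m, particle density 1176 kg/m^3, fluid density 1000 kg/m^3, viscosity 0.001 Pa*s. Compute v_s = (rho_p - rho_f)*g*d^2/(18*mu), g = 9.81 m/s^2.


Density difference: rho_p - rho_f = 1176 - 1000 = 176 kg/m^3
d^2 = (1.27e-04)^2 = 1.6129e-08 m^2
Numerator = (rho_p - rho_f) * g * d^2 = 176 * 9.81 * 1.6129e-08 = 2.7847686e-05
Denominator = 18 * mu = 18 * 0.001 = 0.018
v_s = 2.7847686e-05 / 0.018 = 0.00154709 m/s
Check: Re = rho_f * v_s * d / mu = 1000 * 0.00154709 * 1.27e-04 / 0.001 = 0.196 < 1, so Stokes' law applies.

0.00154709 m/s


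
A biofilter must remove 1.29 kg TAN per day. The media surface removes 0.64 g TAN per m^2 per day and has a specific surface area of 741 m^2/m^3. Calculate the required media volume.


A = 1.29*1000 / 0.64 = 2015.625 m^2
V = 2015.625 / 741 = 2.72014

2.72014 m^3


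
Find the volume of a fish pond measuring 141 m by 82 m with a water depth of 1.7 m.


Base area = L * W = 141 * 82 = 11562 m^2
Volume = area * depth = 11562 * 1.7 = 19655.4 m^3

19655.4 m^3


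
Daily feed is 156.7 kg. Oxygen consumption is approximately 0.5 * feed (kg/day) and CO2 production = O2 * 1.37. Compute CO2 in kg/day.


O2 = 156.7 * 0.5 = 78.35
CO2 = 78.35 * 1.37 = 107.3395

107.3395 kg/day


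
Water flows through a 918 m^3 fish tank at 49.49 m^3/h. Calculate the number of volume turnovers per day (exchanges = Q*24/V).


Daily flow volume = 49.49 m^3/h * 24 h = 1187.76 m^3/day
Exchanges = daily flow / tank volume = 1187.76 / 918 = 1.29386 exchanges/day

1.29386 exchanges/day


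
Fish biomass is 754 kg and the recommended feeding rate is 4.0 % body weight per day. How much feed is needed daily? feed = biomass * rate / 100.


Feeding rate fraction = 4.0% / 100 = 0.04
Daily feed = 754 kg * 0.04 = 30.16 kg/day

30.16 kg/day


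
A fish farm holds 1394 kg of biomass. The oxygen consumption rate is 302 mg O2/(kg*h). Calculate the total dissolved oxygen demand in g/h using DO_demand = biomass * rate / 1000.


Total O2 consumption (mg/h) = 1394 kg * 302 mg/(kg*h) = 420988 mg/h
Convert to g/h: 420988 / 1000 = 420.988 g/h

420.988 g/h


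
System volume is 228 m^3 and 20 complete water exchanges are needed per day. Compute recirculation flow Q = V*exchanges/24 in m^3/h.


Daily recirculation volume = 228 m^3 * 20 = 4560 m^3/day
Flow rate Q = daily volume / 24 h = 4560 / 24 = 190 m^3/h

190 m^3/h


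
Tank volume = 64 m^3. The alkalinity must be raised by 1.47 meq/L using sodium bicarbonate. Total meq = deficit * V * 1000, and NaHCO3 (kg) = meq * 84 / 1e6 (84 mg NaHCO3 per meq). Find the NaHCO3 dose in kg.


Tank volume in L = 64 m^3 * 1000 = 64000 L
Total meq required = 1.47 meq/L * 64000 L = 94080 meq
NaHCO3 mass = 94080 meq * 84 mg/meq / 1e6 = 7.90272 kg

7.90272 kg


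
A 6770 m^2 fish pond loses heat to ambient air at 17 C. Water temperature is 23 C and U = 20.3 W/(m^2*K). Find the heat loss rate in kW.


Temperature difference dT = 23 - 17 = 6 K
Heat loss (W) = U * A * dT = 20.3 * 6770 * 6 = 824586 W
Convert to kW: 824586 / 1000 = 824.586 kW

824.586 kW


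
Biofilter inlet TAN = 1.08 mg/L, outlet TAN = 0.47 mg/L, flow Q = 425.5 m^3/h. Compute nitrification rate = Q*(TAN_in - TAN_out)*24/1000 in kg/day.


Concentration drop: TAN_in - TAN_out = 1.08 - 0.47 = 0.61 mg/L
Hourly TAN removed = Q * dTAN = 425.5 m^3/h * 0.61 mg/L = 259.555 g/h  (m^3/h * mg/L = g/h)
Daily TAN removed = 259.555 * 24 = 6229.32 g/day
Convert to kg/day: 6229.32 / 1000 = 6.22932 kg/day

6.22932 kg/day


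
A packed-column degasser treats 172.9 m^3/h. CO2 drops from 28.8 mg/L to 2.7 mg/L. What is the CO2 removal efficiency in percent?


CO2_out / CO2_in = 2.7 / 28.8 = 0.09375
Fraction remaining = 0.09375
efficiency = (1 - 0.09375) * 100 = 90.625 %

90.625 %


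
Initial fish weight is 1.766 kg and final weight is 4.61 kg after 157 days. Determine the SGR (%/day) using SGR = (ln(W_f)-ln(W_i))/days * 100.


ln(W_f) = ln(4.61) = 1.5282279
ln(W_i) = ln(1.766) = 0.5687171
ln(W_f) - ln(W_i) = 1.5282279 - 0.5687171 = 0.9595108
SGR = 0.9595108 / 157 * 100 = 0.611153 %/day

0.611153 %/day


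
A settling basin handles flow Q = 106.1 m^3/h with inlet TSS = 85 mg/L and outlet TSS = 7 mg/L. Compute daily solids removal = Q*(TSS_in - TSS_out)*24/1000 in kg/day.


Concentration drop: TSS_in - TSS_out = 85 - 7 = 78 mg/L
Hourly solids removed = Q * dTSS = 106.1 m^3/h * 78 mg/L = 8275.8 g/h  (m^3/h * mg/L = g/h)
Daily solids removed = 8275.8 * 24 = 198619.2 g/day
Convert g to kg: 198619.2 / 1000 = 198.6192 kg/day

198.6192 kg/day


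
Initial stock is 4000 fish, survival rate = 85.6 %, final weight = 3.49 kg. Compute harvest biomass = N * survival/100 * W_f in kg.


Survivors = 4000 * 85.6/100 = 3424 fish
Harvest biomass = survivors * W_f = 3424 * 3.49 = 11949.76 kg

11949.76 kg


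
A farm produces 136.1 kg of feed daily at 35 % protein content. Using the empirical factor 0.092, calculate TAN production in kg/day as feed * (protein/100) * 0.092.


Protein in feed = 136.1 * 35/100 = 47.635 kg/day
TAN = protein * 0.092 = 47.635 * 0.092 = 4.38242 kg/day

4.38242 kg/day


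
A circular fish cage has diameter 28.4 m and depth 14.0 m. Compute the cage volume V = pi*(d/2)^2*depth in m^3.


r = d/2 = 28.4/2 = 14.2 m
Base area = pi*r^2 = pi*14.2^2 = 633.47074 m^2
Volume = 633.47074 * 14.0 = 8868.59 m^3

8868.59 m^3


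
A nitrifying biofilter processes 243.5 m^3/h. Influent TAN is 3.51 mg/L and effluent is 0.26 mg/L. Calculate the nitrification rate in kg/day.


Concentration drop: TAN_in - TAN_out = 3.51 - 0.26 = 3.25 mg/L
Hourly TAN removed = Q * dTAN = 243.5 m^3/h * 3.25 mg/L = 791.375 g/h  (m^3/h * mg/L = g/h)
Daily TAN removed = 791.375 * 24 = 18993 g/day
Convert to kg/day: 18993 / 1000 = 18.993 kg/day

18.993 kg/day


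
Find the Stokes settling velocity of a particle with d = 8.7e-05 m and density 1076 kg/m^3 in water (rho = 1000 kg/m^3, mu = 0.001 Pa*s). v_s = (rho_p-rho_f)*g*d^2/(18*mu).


Density difference: rho_p - rho_f = 1076 - 1000 = 76 kg/m^3
d^2 = (8.7e-05)^2 = 7.569e-09 m^2
Numerator = (rho_p - rho_f) * g * d^2 = 76 * 9.81 * 7.569e-09 = 5.6431436e-06
Denominator = 18 * mu = 18 * 0.001 = 0.018
v_s = 5.6431436e-06 / 0.018 = 3.13508e-04 m/s
Check: Re = rho_f * v_s * d / mu = 1000 * 3.13508e-04 * 8.7e-05 / 0.001 = 0.0273 < 1, so Stokes' law applies.

3.13508e-04 m/s


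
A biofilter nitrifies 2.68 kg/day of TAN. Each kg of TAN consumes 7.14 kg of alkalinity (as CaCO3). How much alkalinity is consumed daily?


Alkalinity factor: 7.14 kg CaCO3 consumed per kg TAN nitrified
alk = 2.68 kg TAN * 7.14 = 19.1352 kg CaCO3/day

19.1352 kg CaCO3/day


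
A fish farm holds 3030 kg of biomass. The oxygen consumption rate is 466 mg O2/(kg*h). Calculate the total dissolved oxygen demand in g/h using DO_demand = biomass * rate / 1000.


Total O2 consumption (mg/h) = 3030 kg * 466 mg/(kg*h) = 1411980 mg/h
Convert to g/h: 1411980 / 1000 = 1411.98 g/h

1411.98 g/h


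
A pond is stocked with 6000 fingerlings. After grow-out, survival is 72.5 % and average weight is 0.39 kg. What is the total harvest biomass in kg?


Survivors = 6000 * 72.5/100 = 4350 fish
Harvest biomass = survivors * W_f = 4350 * 0.39 = 1696.5 kg

1696.5 kg


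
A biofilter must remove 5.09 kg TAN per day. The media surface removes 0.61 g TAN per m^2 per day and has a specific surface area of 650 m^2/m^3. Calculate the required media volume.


A = 5.09*1000 / 0.61 = 8344.2623 m^2
V = 8344.2623 / 650 = 12.8373

12.8373 m^3


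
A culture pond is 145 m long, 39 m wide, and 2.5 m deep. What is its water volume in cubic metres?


Base area = L * W = 145 * 39 = 5655 m^2
Volume = area * depth = 5655 * 2.5 = 14137.5 m^3

14137.5 m^3


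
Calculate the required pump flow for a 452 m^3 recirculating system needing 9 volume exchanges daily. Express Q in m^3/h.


Daily recirculation volume = 452 m^3 * 9 = 4068 m^3/day
Flow rate Q = daily volume / 24 h = 4068 / 24 = 169.5 m^3/h

169.5 m^3/h


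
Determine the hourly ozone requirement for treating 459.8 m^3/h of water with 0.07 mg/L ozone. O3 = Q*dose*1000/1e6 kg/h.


O3 demand (mg/h) = Q * dose * 1000 = 459.8 * 0.07 * 1000 = 32186 mg/h
Convert mg to kg: 32186 / 1e6 = 0.032186 kg/h

0.032186 kg/h


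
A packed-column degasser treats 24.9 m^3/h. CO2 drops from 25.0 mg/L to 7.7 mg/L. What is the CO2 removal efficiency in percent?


CO2_out / CO2_in = 7.7 / 25.0 = 0.308
Fraction remaining = 0.308
efficiency = (1 - 0.308) * 100 = 69.2 %

69.2 %


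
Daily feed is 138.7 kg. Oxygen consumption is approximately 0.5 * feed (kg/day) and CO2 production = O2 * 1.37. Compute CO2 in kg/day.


O2 = 138.7 * 0.5 = 69.35
CO2 = 69.35 * 1.37 = 95.0095

95.0095 kg/day


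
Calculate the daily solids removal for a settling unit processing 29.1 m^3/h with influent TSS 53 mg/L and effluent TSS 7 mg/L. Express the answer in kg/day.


Concentration drop: TSS_in - TSS_out = 53 - 7 = 46 mg/L
Hourly solids removed = Q * dTSS = 29.1 m^3/h * 46 mg/L = 1338.6 g/h  (m^3/h * mg/L = g/h)
Daily solids removed = 1338.6 * 24 = 32126.4 g/day
Convert g to kg: 32126.4 / 1000 = 32.1264 kg/day

32.1264 kg/day


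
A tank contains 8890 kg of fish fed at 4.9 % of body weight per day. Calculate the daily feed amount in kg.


Feeding rate fraction = 4.9% / 100 = 0.049
Daily feed = 8890 kg * 0.049 = 435.61 kg/day

435.61 kg/day


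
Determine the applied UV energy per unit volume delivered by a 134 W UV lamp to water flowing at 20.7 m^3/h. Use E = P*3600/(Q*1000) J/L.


Energy delivered per hour = 134 W * 3600 s = 482400 J/h
Volume treated per hour = 20.7 m^3/h * 1000 = 20700 L/h
dose = 482400 / 20700 = 23.3043 J/L

23.3043 J/L


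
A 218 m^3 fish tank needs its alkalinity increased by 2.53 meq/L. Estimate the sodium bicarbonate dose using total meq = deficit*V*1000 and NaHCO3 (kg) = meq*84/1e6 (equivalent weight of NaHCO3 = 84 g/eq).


Tank volume in L = 218 m^3 * 1000 = 218000 L
Total meq required = 2.53 meq/L * 218000 L = 551540 meq
NaHCO3 mass = 551540 meq * 84 mg/meq / 1e6 = 46.3294 kg

46.3294 kg


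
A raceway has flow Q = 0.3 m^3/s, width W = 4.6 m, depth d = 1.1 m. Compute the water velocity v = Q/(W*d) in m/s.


Cross-sectional area = W * d = 4.6 * 1.1 = 5.06 m^2
Velocity = Q / A = 0.3 / 5.06 = 0.0592885 m/s

0.0592885 m/s


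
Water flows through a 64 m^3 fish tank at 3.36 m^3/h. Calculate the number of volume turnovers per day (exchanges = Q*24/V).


Daily flow volume = 3.36 m^3/h * 24 h = 80.64 m^3/day
Exchanges = daily flow / tank volume = 80.64 / 64 = 1.26 exchanges/day

1.26 exchanges/day


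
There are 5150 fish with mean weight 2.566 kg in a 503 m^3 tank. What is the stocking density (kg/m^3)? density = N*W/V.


Total biomass = 5150 fish * 2.566 kg = 13214.9 kg
Density = total biomass / volume = 13214.9 / 503 = 26.2722 kg/m^3

26.2722 kg/m^3


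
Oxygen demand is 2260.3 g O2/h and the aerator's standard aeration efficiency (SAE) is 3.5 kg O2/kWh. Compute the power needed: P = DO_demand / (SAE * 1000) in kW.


SAE in g O2/kWh = 3.5 * 1000 = 3500 g/kWh
P = DO_demand / SAE_g = 2260.3 / 3500 = 0.6458 kW

0.6458 kW


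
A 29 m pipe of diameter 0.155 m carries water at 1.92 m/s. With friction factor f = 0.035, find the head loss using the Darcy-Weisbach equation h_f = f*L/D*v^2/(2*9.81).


v^2 = 1.92^2 = 3.6864 m^2/s^2
L/D = 29/0.155 = 187.09677
h_f = f*(L/D)*v^2/(2g) = 0.035 * 187.09677 * 3.6864 / 19.62 = 1.23038 m

1.23038 m


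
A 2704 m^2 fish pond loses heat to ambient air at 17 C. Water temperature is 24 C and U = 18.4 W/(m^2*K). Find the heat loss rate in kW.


Temperature difference dT = 24 - 17 = 7 K
Heat loss (W) = U * A * dT = 18.4 * 2704 * 7 = 348275.2 W
Convert to kW: 348275.2 / 1000 = 348.2752 kW

348.2752 kW


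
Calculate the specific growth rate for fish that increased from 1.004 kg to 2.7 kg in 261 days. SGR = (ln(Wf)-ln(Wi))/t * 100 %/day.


ln(W_f) = ln(2.7) = 0.99325177
ln(W_i) = ln(1.004) = 0.0039920213
ln(W_f) - ln(W_i) = 0.99325177 - 0.0039920213 = 0.98925975
SGR = 0.98925975 / 261 * 100 = 0.379027 %/day

0.379027 %/day


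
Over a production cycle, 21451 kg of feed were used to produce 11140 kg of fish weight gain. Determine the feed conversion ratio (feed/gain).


FCR = feed consumed / weight gained
FCR = 21451 kg / 11140 kg = 1.92558

1.92558


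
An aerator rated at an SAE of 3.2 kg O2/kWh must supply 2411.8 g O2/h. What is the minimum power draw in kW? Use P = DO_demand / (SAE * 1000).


SAE in g O2/kWh = 3.2 * 1000 = 3200 g/kWh
P = DO_demand / SAE_g = 2411.8 / 3200 = 0.753688 kW

0.753688 kW


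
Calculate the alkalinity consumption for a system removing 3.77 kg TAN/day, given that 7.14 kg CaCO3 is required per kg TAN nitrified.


Alkalinity factor: 7.14 kg CaCO3 consumed per kg TAN nitrified
alk = 3.77 kg TAN * 7.14 = 26.9178 kg CaCO3/day

26.9178 kg CaCO3/day


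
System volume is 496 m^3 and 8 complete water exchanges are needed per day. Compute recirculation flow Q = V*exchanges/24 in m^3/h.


Daily recirculation volume = 496 m^3 * 8 = 3968 m^3/day
Flow rate Q = daily volume / 24 h = 3968 / 24 = 165.333 m^3/h

165.333 m^3/h


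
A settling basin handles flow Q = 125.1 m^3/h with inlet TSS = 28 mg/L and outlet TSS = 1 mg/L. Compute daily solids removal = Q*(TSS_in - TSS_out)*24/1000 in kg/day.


Concentration drop: TSS_in - TSS_out = 28 - 1 = 27 mg/L
Hourly solids removed = Q * dTSS = 125.1 m^3/h * 27 mg/L = 3377.7 g/h  (m^3/h * mg/L = g/h)
Daily solids removed = 3377.7 * 24 = 81064.8 g/day
Convert g to kg: 81064.8 / 1000 = 81.0648 kg/day

81.0648 kg/day


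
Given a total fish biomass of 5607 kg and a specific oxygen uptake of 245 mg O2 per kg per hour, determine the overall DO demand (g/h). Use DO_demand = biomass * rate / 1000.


Total O2 consumption (mg/h) = 5607 kg * 245 mg/(kg*h) = 1373715 mg/h
Convert to g/h: 1373715 / 1000 = 1373.715 g/h

1373.715 g/h


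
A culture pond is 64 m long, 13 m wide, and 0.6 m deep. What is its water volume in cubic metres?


Base area = L * W = 64 * 13 = 832 m^2
Volume = area * depth = 832 * 0.6 = 499.2 m^3

499.2 m^3


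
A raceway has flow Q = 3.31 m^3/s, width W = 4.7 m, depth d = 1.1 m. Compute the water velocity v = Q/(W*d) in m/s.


Cross-sectional area = W * d = 4.7 * 1.1 = 5.17 m^2
Velocity = Q / A = 3.31 / 5.17 = 0.640232 m/s

0.640232 m/s


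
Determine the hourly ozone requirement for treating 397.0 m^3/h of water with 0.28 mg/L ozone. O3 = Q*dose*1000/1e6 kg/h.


O3 demand (mg/h) = Q * dose * 1000 = 397.0 * 0.28 * 1000 = 111160 mg/h
Convert mg to kg: 111160 / 1e6 = 0.11116 kg/h

0.11116 kg/h


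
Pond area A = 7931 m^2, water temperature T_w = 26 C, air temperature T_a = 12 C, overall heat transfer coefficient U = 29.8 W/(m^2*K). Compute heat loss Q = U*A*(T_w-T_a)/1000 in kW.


Temperature difference dT = 26 - 12 = 14 K
Heat loss (W) = U * A * dT = 29.8 * 7931 * 14 = 3308813.2 W
Convert to kW: 3308813.2 / 1000 = 3308.8132 kW

3308.8132 kW


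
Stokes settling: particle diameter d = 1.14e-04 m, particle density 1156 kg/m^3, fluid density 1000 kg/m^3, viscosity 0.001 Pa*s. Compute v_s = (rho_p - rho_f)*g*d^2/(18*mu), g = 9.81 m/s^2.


Density difference: rho_p - rho_f = 1156 - 1000 = 156 kg/m^3
d^2 = (1.14e-04)^2 = 1.2996e-08 m^2
Numerator = (rho_p - rho_f) * g * d^2 = 156 * 9.81 * 1.2996e-08 = 1.9888559e-05
Denominator = 18 * mu = 18 * 0.001 = 0.018
v_s = 1.9888559e-05 / 0.018 = 0.00110492 m/s
Check: Re = rho_f * v_s * d / mu = 1000 * 0.00110492 * 1.14e-04 / 0.001 = 0.126 < 1, so Stokes' law applies.

0.00110492 m/s


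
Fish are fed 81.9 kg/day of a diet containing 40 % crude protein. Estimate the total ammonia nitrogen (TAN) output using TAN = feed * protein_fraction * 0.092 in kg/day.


Protein in feed = 81.9 * 40/100 = 32.76 kg/day
TAN = protein * 0.092 = 32.76 * 0.092 = 3.01392 kg/day

3.01392 kg/day


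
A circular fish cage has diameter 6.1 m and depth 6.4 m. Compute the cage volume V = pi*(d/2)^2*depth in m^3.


r = d/2 = 6.1/2 = 3.05 m
Base area = pi*r^2 = pi*3.05^2 = 29.224666 m^2
Volume = 29.224666 * 6.4 = 187.038 m^3

187.038 m^3


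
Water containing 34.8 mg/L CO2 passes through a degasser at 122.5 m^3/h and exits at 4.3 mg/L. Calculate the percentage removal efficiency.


CO2_out / CO2_in = 4.3 / 34.8 = 0.12356322
Fraction remaining = 0.12356322
efficiency = (1 - 0.12356322) * 100 = 87.6437 %

87.6437 %


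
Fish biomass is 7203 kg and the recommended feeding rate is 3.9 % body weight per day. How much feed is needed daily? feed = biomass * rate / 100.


Feeding rate fraction = 3.9% / 100 = 0.039
Daily feed = 7203 kg * 0.039 = 280.917 kg/day

280.917 kg/day


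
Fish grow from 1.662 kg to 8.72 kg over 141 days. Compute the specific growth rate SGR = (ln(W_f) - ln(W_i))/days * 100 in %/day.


ln(W_f) = ln(8.72) = 2.1656192
ln(W_i) = ln(1.662) = 0.5080217
ln(W_f) - ln(W_i) = 2.1656192 - 0.5080217 = 1.6575975
SGR = 1.6575975 / 141 * 100 = 1.1756 %/day

1.1756 %/day


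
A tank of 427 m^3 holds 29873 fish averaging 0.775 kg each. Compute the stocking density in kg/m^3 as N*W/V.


Total biomass = 29873 fish * 0.775 kg = 23151.575 kg
Density = total biomass / volume = 23151.575 / 427 = 54.2191 kg/m^3

54.2191 kg/m^3


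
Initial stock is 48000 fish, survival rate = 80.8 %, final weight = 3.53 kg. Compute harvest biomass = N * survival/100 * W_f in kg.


Survivors = 48000 * 80.8/100 = 38784 fish
Harvest biomass = survivors * W_f = 38784 * 3.53 = 136907.52 kg

136907.52 kg


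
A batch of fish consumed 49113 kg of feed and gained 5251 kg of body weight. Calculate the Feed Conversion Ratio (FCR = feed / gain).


FCR = feed consumed / weight gained
FCR = 49113 kg / 5251 kg = 9.35308

9.35308


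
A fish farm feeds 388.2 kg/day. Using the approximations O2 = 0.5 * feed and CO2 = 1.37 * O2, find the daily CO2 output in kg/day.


O2 = 388.2 * 0.5 = 194.1
CO2 = 194.1 * 1.37 = 265.917

265.917 kg/day


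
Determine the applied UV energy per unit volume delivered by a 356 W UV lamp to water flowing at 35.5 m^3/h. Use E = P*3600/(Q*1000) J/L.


Energy delivered per hour = 356 W * 3600 s = 1281600 J/h
Volume treated per hour = 35.5 m^3/h * 1000 = 35500 L/h
dose = 1281600 / 35500 = 36.1014 J/L

36.1014 J/L
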